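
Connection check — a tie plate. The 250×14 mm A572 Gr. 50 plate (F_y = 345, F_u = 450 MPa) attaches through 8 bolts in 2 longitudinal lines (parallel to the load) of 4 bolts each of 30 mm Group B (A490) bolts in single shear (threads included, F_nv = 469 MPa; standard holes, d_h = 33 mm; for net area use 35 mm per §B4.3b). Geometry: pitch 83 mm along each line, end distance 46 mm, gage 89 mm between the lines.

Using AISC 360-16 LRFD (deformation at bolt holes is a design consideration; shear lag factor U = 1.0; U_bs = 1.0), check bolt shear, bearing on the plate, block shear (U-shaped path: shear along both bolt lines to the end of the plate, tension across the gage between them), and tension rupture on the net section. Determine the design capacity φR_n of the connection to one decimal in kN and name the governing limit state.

850.5 kN (net-section rupture governs)

Bolt shear: A_b = π(30)²/4 = 706.86 mm². φR_n = 0.75 × 469 × 706.86 × 8 × 1 = 1989.1 kN.
Bearing (14 mm plate, F_u = 450 MPa): end bolts L_c = 46 − 33/2 = 29.5, R_n = min(1.2×29.5×14×450, 2.4×30×14×450) = 223.02 kN/bolt; interior L_c = 83 − 33 = 50, R_n = 378 kN/bolt. φR_n = 0.75 × (2×223.02 + 6×378) = 2035.5 kN.
Block shear: shear path 2×[46+3×83] = 2×295 mm, A_gv = 8260, A_nv = 2×(295 − 3.5×35)×14 = 4830 mm²; tension across gage: (89 − 1×35)×14 = 756 mm². R_n = min(0.6×450×4830, 0.6×345×8260) + 1.0×450×756 = min(1304.1, 1709.8) + 340.2 = 1644.3 kN. φR_n = 0.75 × 1644.3 = 1233.2 kN.
Tension rupture (net): A_n = (250 − 2×35)×14 = 2520 mm² (U = 1.0, A_e = A_n). φR_n = 0.75 × 450 × 2520 = 850.5 kN.
Governing: min(1989.1, 2035.5, 1233.2, 850.5) = 850.5 kN → net-section rupture.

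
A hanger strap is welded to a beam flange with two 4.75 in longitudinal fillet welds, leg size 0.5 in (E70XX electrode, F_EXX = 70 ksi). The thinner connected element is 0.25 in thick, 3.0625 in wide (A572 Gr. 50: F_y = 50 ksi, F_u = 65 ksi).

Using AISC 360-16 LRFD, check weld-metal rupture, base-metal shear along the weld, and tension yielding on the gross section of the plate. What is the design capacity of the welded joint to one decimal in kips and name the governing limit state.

Weld metal: throat = 0.707×0.5 = 0.3535 in, L = 2×4.75 = 9.5 in. φR_n = 0.75 × 0.6 × 70 × 0.3535 × 9.5 = 105.8 kips.
Base metal shear (0.25 in plate): yield φR_n = 1.0×0.6×50×0.25×9.5 = 71.3 kips; rupture φR_n = 0.75×0.6×65×0.25×9.5 = 69.5 kips; take 69.5 kips (rupture).
Tension yield (gross): A_g = 3.0625×0.25 = 0.76563 in². φR_n = 0.90 × 50 × 0.76563 = 34.5 kips.
Governing: min(105.8, 69.5, 34.5) = 34.5 kips → gross-section yield.

34.5 kips (gross-section yield governs)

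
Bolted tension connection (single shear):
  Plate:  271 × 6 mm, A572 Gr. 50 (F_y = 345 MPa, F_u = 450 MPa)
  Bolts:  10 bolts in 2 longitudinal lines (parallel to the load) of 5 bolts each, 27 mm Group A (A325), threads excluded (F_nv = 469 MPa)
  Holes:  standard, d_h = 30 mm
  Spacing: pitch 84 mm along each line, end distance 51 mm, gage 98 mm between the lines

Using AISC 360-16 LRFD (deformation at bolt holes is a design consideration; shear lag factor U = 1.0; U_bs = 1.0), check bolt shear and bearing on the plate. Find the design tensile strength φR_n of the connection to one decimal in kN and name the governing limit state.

1224.7 kN (bearing governs)

Bolt shear: A_b = π(27)²/4 = 572.56 mm². φR_n = 0.75 × 469 × 572.56 × 10 × 1 = 2014.0 kN.
Bearing (6 mm plate, F_u = 450 MPa): end bolts L_c = 51 − 30/2 = 36, R_n = min(1.2×36×6×450, 2.4×27×6×450) = 116.64 kN/bolt; interior L_c = 84 − 30 = 54, R_n = 174.96 kN/bolt. φR_n = 0.75 × (2×116.64 + 8×174.96) = 1224.7 kN.
Governing: min(2014.0, 1224.7) = 1224.7 kN → bearing.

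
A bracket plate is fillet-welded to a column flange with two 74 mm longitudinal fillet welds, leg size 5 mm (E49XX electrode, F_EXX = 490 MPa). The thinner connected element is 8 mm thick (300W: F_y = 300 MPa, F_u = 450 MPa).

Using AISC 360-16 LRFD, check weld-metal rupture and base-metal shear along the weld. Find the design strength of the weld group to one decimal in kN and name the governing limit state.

Weld metal: throat = 0.707×5 = 3.535 mm, L = 2×74 = 148 mm. φR_n = 0.75 × 0.6 × 490 × 3.535 × 148 = 115.4 kN.
Base metal shear (8 mm plate): yield φR_n = 1.0×0.6×300×8×148 = 213.1 kN; rupture φR_n = 0.75×0.6×450×8×148 = 239.8 kN; take 213.1 kN (yield).
Governing: min(115.4, 213.1) = 115.4 kN → weld metal.

115.4 kN (weld metal governs)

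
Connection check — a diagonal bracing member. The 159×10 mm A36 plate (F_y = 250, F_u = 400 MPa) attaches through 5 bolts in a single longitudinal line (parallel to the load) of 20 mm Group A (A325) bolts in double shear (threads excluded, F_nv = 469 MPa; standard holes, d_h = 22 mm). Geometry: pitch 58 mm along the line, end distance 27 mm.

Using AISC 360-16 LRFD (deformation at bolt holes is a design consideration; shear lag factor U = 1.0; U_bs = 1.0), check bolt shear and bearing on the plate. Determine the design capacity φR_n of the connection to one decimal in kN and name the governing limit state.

576.0 kN (bearing governs)

Bolt shear: A_b = π(20)²/4 = 314.16 mm². φR_n = 0.75 × 469 × 314.16 × 5 × 2 = 1105.1 kN.
Bearing (10 mm plate, F_u = 400 MPa): end bolts L_c = 27 − 22/2 = 16, R_n = min(1.2×16×10×400, 2.4×20×10×400) = 76.8 kN/bolt; interior L_c = 58 − 22 = 36, R_n = 172.8 kN/bolt. φR_n = 0.75 × (1×76.8 + 4×172.8) = 576.0 kN.
Governing: min(1105.1, 576.0) = 576.0 kN → bearing.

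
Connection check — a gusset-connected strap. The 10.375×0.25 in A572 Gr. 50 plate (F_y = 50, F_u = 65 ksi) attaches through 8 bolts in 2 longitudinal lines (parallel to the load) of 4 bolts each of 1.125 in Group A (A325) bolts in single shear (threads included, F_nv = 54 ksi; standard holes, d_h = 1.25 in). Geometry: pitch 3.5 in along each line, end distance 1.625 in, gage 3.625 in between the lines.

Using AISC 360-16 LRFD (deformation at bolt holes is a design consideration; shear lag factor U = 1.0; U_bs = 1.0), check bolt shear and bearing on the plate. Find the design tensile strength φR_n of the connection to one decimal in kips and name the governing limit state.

Bolt shear: A_b = π(1.125)²/4 = 0.99402 in². φR_n = 0.75 × 54 × 0.99402 × 8 × 1 = 322.1 kips.
Bearing (0.25 in plate, F_u = 65 ksi): end bolts L_c = 1.625 − 1.25/2 = 1, R_n = min(1.2×1×0.25×65, 2.4×1.125×0.25×65) = 19.5 kips/bolt; interior L_c = 3.5 − 1.25 = 2.25, R_n = 43.875 kips/bolt. φR_n = 0.75 × (2×19.5 + 6×43.875) = 226.7 kips.
Governing: min(322.1, 226.7) = 226.7 kips → bearing.

226.7 kips (bearing governs)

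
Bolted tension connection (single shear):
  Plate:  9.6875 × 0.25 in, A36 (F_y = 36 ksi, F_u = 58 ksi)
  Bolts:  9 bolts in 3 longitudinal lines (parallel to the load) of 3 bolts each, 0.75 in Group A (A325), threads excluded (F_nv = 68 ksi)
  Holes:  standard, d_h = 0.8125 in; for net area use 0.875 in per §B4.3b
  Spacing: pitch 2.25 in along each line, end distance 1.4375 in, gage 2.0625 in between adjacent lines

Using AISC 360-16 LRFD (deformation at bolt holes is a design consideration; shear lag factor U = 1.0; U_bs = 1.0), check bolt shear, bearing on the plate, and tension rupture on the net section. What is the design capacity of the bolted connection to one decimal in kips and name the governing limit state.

76.8 kips (net-section rupture governs)

Bolt shear: A_b = π(0.75)²/4 = 0.44179 in². φR_n = 0.75 × 68 × 0.44179 × 9 × 1 = 202.8 kips.
Bearing (0.25 in plate, F_u = 58 ksi): end bolts L_c = 1.4375 − 0.8125/2 = 1.03125, R_n = min(1.2×1.03125×0.25×58, 2.4×0.75×0.25×58) = 17.944 kips/bolt; interior L_c = 2.25 − 0.8125 = 1.4375, R_n = 25.013 kips/bolt. φR_n = 0.75 × (3×17.944 + 6×25.013) = 152.9 kips.
Tension rupture (net): A_n = (9.6875 − 3×0.875)×0.25 = 1.7656 in² (U = 1.0, A_e = A_n). φR_n = 0.75 × 58 × 1.7656 = 76.8 kips.
Governing: min(202.8, 152.9, 76.8) = 76.8 kips → net-section rupture.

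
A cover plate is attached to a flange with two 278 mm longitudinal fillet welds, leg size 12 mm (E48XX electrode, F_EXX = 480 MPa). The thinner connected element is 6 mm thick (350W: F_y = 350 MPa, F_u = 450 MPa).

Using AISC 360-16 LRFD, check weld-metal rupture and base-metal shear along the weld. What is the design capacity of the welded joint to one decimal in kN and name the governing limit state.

675.5 kN (base-metal shear governs)

Weld metal: throat = 0.707×12 = 8.484 mm, L = 2×278 = 556 mm. φR_n = 0.75 × 0.6 × 480 × 8.484 × 556 = 1018.9 kN.
Base metal shear (6 mm plate): yield φR_n = 1.0×0.6×350×6×556 = 700.6 kN; rupture φR_n = 0.75×0.6×450×6×556 = 675.5 kN; take 675.5 kN (rupture).
Governing: min(1018.9, 675.5) = 675.5 kN → base-metal shear.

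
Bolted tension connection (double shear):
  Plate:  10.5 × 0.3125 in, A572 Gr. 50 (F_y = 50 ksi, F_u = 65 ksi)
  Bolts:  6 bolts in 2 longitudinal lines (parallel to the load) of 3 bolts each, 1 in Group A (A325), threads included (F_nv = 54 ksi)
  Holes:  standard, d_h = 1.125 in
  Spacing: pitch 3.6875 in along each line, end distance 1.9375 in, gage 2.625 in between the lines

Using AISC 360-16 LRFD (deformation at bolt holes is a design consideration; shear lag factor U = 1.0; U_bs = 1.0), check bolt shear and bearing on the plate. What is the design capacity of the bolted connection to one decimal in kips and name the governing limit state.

Bolt shear: A_b = π(1)²/4 = 0.7854 in². φR_n = 0.75 × 54 × 0.7854 × 6 × 2 = 381.7 kips.
Bearing (0.3125 in plate, F_u = 65 ksi): end bolts L_c = 1.9375 − 1.125/2 = 1.375, R_n = min(1.2×1.375×0.3125×65, 2.4×1×0.3125×65) = 33.516 kips/bolt; interior L_c = 3.6875 − 1.125 = 2.5625, R_n = 48.75 kips/bolt. φR_n = 0.75 × (2×33.516 + 4×48.75) = 196.5 kips.
Governing: min(381.7, 196.5) = 196.5 kips → bearing.

196.5 kips (bearing governs)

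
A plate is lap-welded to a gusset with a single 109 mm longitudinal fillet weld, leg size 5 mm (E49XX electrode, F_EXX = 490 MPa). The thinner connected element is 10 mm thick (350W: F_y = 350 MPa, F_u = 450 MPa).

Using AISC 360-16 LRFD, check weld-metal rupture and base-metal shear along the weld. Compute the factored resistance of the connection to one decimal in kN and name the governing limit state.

85.0 kN (weld metal governs)

Weld metal: throat = 0.707×5 = 3.535 mm, L = 109 mm. φR_n = 0.75 × 0.6 × 490 × 3.535 × 109 = 85.0 kN.
Base metal shear (10 mm plate): yield φR_n = 1.0×0.6×350×10×109 = 228.9 kN; rupture φR_n = 0.75×0.6×450×10×109 = 220.7 kN; take 220.7 kN (rupture).
Governing: min(85.0, 220.7) = 85.0 kN → weld metal.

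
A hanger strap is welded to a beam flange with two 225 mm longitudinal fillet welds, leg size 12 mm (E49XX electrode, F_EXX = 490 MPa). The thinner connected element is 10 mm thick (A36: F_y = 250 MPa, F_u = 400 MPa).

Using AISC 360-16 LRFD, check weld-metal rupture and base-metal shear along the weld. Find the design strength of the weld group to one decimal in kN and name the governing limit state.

Weld metal: throat = 0.707×12 = 8.484 mm, L = 2×225 = 450 mm. φR_n = 0.75 × 0.6 × 490 × 8.484 × 450 = 841.8 kN.
Base metal shear (10 mm plate): yield φR_n = 1.0×0.6×250×10×450 = 675.0 kN; rupture φR_n = 0.75×0.6×400×10×450 = 810.0 kN; take 675.0 kN (yield).
Governing: min(841.8, 675.0) = 675.0 kN → base-metal shear.

675.0 kN (base-metal shear governs)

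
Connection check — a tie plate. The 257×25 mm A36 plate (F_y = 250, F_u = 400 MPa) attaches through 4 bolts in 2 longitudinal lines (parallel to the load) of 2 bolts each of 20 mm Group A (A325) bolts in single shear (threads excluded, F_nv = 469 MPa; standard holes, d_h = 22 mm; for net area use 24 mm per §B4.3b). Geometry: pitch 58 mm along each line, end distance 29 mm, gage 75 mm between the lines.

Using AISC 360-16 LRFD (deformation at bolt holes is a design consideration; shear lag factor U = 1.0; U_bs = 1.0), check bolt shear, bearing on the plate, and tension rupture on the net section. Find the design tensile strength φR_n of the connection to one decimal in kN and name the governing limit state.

442.0 kN (bolt shear governs)

Bolt shear: A_b = π(20)²/4 = 314.16 mm². φR_n = 0.75 × 469 × 314.16 × 4 × 1 = 442.0 kN.
Bearing (25 mm plate, F_u = 400 MPa): end bolts L_c = 29 − 22/2 = 18, R_n = min(1.2×18×25×400, 2.4×20×25×400) = 216 kN/bolt; interior L_c = 58 − 22 = 36, R_n = 432 kN/bolt. φR_n = 0.75 × (2×216 + 2×432) = 972.0 kN.
Tension rupture (net): A_n = (257 − 2×24)×25 = 5225 mm² (U = 1.0, A_e = A_n). φR_n = 0.75 × 400 × 5225 = 1567.5 kN.
Governing: min(442.0, 972.0, 1567.5) = 442.0 kN → bolt shear.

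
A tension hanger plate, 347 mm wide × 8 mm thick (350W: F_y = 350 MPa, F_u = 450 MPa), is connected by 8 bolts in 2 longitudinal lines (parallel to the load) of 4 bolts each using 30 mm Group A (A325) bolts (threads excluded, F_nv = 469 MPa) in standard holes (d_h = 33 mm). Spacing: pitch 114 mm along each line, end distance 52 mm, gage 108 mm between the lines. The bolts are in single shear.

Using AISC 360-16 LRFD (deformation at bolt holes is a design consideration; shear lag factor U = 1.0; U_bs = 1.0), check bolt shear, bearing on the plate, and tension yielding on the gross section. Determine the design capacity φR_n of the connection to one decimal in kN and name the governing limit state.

874.4 kN (gross-section yield governs)

Bolt shear: A_b = π(30)²/4 = 706.86 mm². φR_n = 0.75 × 469 × 706.86 × 8 × 1 = 1989.1 kN.
Bearing (8 mm plate, F_u = 450 MPa): end bolts L_c = 52 − 33/2 = 35.5, R_n = min(1.2×35.5×8×450, 2.4×30×8×450) = 153.36 kN/bolt; interior L_c = 114 − 33 = 81, R_n = 259.2 kN/bolt. φR_n = 0.75 × (2×153.36 + 6×259.2) = 1396.4 kN.
Tension yield (gross): A_g = 347×8 = 2776 mm². φR_n = 0.90 × 350 × 2776 = 874.4 kN.
Governing: min(1989.1, 1396.4, 874.4) = 874.4 kN → gross-section yield.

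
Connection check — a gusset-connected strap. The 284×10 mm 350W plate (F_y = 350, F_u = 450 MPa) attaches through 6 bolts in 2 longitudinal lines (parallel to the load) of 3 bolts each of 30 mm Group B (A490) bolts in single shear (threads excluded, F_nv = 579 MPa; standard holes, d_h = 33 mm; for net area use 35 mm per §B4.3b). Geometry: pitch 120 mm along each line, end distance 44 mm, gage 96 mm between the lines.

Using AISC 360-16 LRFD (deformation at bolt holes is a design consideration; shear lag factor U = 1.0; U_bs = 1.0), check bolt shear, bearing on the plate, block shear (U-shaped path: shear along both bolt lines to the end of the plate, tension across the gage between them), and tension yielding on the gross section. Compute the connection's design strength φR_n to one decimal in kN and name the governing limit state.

Bolt shear: A_b = π(30)²/4 = 706.86 mm². φR_n = 0.75 × 579 × 706.86 × 6 × 1 = 1841.7 kN.
Bearing (10 mm plate, F_u = 450 MPa): end bolts L_c = 44 − 33/2 = 27.5, R_n = min(1.2×27.5×10×450, 2.4×30×10×450) = 148.5 kN/bolt; interior L_c = 120 − 33 = 87, R_n = 324 kN/bolt. φR_n = 0.75 × (2×148.5 + 4×324) = 1194.8 kN.
Block shear: shear path 2×[44+2×120] = 2×284 mm, A_gv = 5680, A_nv = 2×(284 − 2.5×35)×10 = 3930 mm²; tension across gage: (96 − 1×35)×10 = 610 mm². R_n = min(0.6×450×3930, 0.6×350×5680) + 1.0×450×610 = min(1061.1, 1192.8) + 274.5 = 1335.6 kN. φR_n = 0.75 × 1335.6 = 1001.7 kN.
Tension yield (gross): A_g = 284×10 = 2840 mm². φR_n = 0.90 × 350 × 2840 = 894.6 kN.
Governing: min(1841.7, 1194.8, 1001.7, 894.6) = 894.6 kN → gross-section yield.

894.6 kN (gross-section yield governs)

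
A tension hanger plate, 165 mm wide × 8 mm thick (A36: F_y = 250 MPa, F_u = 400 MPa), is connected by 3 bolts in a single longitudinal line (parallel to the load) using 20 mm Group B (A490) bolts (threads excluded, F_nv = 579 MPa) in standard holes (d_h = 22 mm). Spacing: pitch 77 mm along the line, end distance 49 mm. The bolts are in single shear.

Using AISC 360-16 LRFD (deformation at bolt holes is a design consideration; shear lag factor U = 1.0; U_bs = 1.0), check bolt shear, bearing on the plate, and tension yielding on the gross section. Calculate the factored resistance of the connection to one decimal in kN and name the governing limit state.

297.0 kN (gross-section yield governs)

Bolt shear: A_b = π(20)²/4 = 314.16 mm². φR_n = 0.75 × 579 × 314.16 × 3 × 1 = 409.3 kN.
Bearing (8 mm plate, F_u = 400 MPa): end bolts L_c = 49 − 22/2 = 38, R_n = min(1.2×38×8×400, 2.4×20×8×400) = 145.92 kN/bolt; interior L_c = 77 − 22 = 55, R_n = 153.6 kN/bolt. φR_n = 0.75 × (1×145.92 + 2×153.6) = 339.8 kN.
Tension yield (gross): A_g = 165×8 = 1320 mm². φR_n = 0.90 × 250 × 1320 = 297.0 kN.
Governing: min(409.3, 339.8, 297.0) = 297.0 kN → gross-section yield.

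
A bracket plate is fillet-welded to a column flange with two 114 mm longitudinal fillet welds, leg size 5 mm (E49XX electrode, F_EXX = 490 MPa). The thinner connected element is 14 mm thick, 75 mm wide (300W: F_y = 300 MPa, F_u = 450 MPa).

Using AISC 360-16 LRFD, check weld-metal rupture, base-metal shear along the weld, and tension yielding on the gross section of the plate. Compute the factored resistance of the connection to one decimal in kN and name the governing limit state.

Weld metal: throat = 0.707×5 = 3.535 mm, L = 2×114 = 228 mm. φR_n = 0.75 × 0.6 × 490 × 3.535 × 228 = 177.7 kN.
Base metal shear (14 mm plate): yield φR_n = 1.0×0.6×300×14×228 = 574.6 kN; rupture φR_n = 0.75×0.6×450×14×228 = 646.4 kN; take 574.6 kN (yield).
Tension yield (gross): A_g = 75×14 = 1050 mm². φR_n = 0.90 × 300 × 1050 = 283.5 kN.
Governing: min(177.7, 574.6, 283.5) = 177.7 kN → weld metal.

177.7 kN (weld metal governs)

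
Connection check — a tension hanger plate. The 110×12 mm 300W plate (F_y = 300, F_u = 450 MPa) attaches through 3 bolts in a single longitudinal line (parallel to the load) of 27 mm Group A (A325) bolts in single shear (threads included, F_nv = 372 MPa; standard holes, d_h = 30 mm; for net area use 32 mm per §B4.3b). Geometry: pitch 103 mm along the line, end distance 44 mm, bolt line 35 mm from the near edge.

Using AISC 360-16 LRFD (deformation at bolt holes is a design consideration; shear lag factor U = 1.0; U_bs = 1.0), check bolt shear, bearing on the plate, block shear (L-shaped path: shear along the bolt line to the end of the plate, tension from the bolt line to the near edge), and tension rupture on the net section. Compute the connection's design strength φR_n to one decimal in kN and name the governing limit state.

315.9 kN (net-section rupture governs)

Bolt shear: A_b = π(27)²/4 = 572.56 mm². φR_n = 0.75 × 372 × 572.56 × 3 × 1 = 479.2 kN.
Bearing (12 mm plate, F_u = 450 MPa): end bolts L_c = 44 − 30/2 = 29, R_n = min(1.2×29×12×450, 2.4×27×12×450) = 187.92 kN/bolt; interior L_c = 103 − 30 = 73, R_n = 349.92 kN/bolt. φR_n = 0.75 × (1×187.92 + 2×349.92) = 665.8 kN.
Block shear: shear path 1×[44+2×103] = 1×250 mm, A_gv = 3000, A_nv = 1×(250 − 2.5×32)×12 = 2040 mm²; tension to near edge: (35 − 0.5×32)×12 = 228 mm². R_n = min(0.6×450×2040, 0.6×300×3000) + 1.0×450×228 = min(550.8, 540) + 102.6 = 642.6 kN. φR_n = 0.75 × 642.6 = 482.0 kN.
Tension rupture (net): A_n = (110 − 1×32)×12 = 936 mm² (U = 1.0, A_e = A_n). φR_n = 0.75 × 450 × 936 = 315.9 kN.
Governing: min(479.2, 665.8, 482.0, 315.9) = 315.9 kN → net-section rupture.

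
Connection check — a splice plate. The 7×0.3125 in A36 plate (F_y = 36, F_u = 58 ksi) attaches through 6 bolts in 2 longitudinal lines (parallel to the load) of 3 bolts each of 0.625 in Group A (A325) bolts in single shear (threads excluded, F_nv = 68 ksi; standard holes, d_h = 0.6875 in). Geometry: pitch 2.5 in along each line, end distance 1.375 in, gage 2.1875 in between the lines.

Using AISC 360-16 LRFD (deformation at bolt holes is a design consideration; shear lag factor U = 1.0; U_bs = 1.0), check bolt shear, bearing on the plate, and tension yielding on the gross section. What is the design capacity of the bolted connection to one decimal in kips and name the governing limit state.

Bolt shear: A_b = π(0.625)²/4 = 0.3068 in². φR_n = 0.75 × 68 × 0.3068 × 6 × 1 = 93.9 kips.
Bearing (0.3125 in plate, F_u = 58 ksi): end bolts L_c = 1.375 − 0.6875/2 = 1.03125, R_n = min(1.2×1.03125×0.3125×58, 2.4×0.625×0.3125×58) = 22.43 kips/bolt; interior L_c = 2.5 − 0.6875 = 1.8125, R_n = 27.188 kips/bolt. φR_n = 0.75 × (2×22.43 + 4×27.188) = 115.2 kips.
Tension yield (gross): A_g = 7×0.3125 = 2.1875 in². φR_n = 0.90 × 36 × 2.1875 = 70.9 kips.
Governing: min(93.9, 115.2, 70.9) = 70.9 kips → gross-section yield.

70.9 kips (gross-section yield governs)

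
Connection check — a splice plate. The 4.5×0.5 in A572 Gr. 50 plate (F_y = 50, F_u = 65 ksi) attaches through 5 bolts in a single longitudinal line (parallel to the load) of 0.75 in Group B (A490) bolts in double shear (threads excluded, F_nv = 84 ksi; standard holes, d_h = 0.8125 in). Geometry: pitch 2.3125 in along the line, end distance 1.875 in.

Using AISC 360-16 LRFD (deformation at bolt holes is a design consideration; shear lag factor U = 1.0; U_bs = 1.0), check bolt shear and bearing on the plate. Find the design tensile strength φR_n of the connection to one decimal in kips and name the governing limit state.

Bolt shear: A_b = π(0.75)²/4 = 0.44179 in². φR_n = 0.75 × 84 × 0.44179 × 5 × 2 = 278.3 kips.
Bearing (0.5 in plate, F_u = 65 ksi): end bolts L_c = 1.875 − 0.8125/2 = 1.46875, R_n = min(1.2×1.46875×0.5×65, 2.4×0.75×0.5×65) = 57.281 kips/bolt; interior L_c = 2.3125 − 0.8125 = 1.5, R_n = 58.5 kips/bolt. φR_n = 0.75 × (1×57.281 + 4×58.5) = 218.5 kips.
Governing: min(278.3, 218.5) = 218.5 kips → bearing.

218.5 kips (bearing governs)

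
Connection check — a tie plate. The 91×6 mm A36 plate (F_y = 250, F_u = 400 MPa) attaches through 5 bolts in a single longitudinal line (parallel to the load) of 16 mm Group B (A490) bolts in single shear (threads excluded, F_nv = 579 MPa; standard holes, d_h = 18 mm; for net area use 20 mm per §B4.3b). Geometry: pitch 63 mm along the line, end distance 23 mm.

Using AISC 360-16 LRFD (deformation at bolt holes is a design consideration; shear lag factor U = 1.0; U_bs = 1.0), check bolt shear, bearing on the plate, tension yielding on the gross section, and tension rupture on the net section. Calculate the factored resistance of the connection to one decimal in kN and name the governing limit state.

Bolt shear: A_b = π(16)²/4 = 201.06 mm². φR_n = 0.75 × 579 × 201.06 × 5 × 1 = 436.6 kN.
Bearing (6 mm plate, F_u = 400 MPa): end bolts L_c = 23 − 18/2 = 14, R_n = min(1.2×14×6×400, 2.4×16×6×400) = 40.32 kN/bolt; interior L_c = 63 − 18 = 45, R_n = 92.16 kN/bolt. φR_n = 0.75 × (1×40.32 + 4×92.16) = 306.7 kN.
Tension yield (gross): A_g = 91×6 = 546 mm². φR_n = 0.90 × 250 × 546 = 122.9 kN.
Tension rupture (net): A_n = (91 − 1×20)×6 = 426 mm² (U = 1.0, A_e = A_n). φR_n = 0.75 × 400 × 426 = 127.8 kN.
Governing: min(436.6, 306.7, 122.9, 127.8) = 122.9 kN → gross-section yield.

122.9 kN (gross-section yield governs)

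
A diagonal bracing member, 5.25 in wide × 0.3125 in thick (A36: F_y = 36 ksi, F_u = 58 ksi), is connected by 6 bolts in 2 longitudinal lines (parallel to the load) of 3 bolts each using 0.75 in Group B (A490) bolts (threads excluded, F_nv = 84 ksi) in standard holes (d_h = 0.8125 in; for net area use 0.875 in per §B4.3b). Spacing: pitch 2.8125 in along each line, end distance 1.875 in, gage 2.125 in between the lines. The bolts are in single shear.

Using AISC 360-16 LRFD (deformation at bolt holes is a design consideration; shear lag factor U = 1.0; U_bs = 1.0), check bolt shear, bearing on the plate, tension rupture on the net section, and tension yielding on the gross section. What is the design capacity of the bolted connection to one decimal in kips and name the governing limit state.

47.6 kips (net-section rupture governs)

Bolt shear: A_b = π(0.75)²/4 = 0.44179 in². φR_n = 0.75 × 84 × 0.44179 × 6 × 1 = 167.0 kips.
Bearing (0.3125 in plate, F_u = 58 ksi): end bolts L_c = 1.875 − 0.8125/2 = 1.46875, R_n = min(1.2×1.46875×0.3125×58, 2.4×0.75×0.3125×58) = 31.945 kips/bolt; interior L_c = 2.8125 − 0.8125 = 2, R_n = 32.625 kips/bolt. φR_n = 0.75 × (2×31.945 + 4×32.625) = 145.8 kips.
Tension rupture (net): A_n = (5.25 − 2×0.875)×0.3125 = 1.0938 in² (U = 1.0, A_e = A_n). φR_n = 0.75 × 58 × 1.0938 = 47.6 kips.
Tension yield (gross): A_g = 5.25×0.3125 = 1.6406 in². φR_n = 0.90 × 36 × 1.6406 = 53.2 kips.
Governing: min(167.0, 145.8, 47.6, 53.2) = 47.6 kips → net-section rupture.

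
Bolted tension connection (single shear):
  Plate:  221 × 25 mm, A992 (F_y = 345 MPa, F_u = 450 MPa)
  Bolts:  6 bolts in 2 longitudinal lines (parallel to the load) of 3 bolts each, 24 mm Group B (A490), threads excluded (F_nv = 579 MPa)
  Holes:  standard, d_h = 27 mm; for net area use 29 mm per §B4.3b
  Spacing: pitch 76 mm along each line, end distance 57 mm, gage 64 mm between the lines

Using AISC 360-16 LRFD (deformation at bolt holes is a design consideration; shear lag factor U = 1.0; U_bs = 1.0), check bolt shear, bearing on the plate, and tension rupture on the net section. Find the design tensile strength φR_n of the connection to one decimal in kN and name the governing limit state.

1178.7 kN (bolt shear governs)

Bolt shear: A_b = π(24)²/4 = 452.39 mm². φR_n = 0.75 × 579 × 452.39 × 6 × 1 = 1178.7 kN.
Bearing (25 mm plate, F_u = 450 MPa): end bolts L_c = 57 − 27/2 = 43.5, R_n = min(1.2×43.5×25×450, 2.4×24×25×450) = 587.25 kN/bolt; interior L_c = 76 − 27 = 49, R_n = 648 kN/bolt. φR_n = 0.75 × (2×587.25 + 4×648) = 2824.9 kN.
Tension rupture (net): A_n = (221 − 2×29)×25 = 4075 mm² (U = 1.0, A_e = A_n). φR_n = 0.75 × 450 × 4075 = 1375.3 kN.
Governing: min(1178.7, 2824.9, 1375.3) = 1178.7 kN → bolt shear.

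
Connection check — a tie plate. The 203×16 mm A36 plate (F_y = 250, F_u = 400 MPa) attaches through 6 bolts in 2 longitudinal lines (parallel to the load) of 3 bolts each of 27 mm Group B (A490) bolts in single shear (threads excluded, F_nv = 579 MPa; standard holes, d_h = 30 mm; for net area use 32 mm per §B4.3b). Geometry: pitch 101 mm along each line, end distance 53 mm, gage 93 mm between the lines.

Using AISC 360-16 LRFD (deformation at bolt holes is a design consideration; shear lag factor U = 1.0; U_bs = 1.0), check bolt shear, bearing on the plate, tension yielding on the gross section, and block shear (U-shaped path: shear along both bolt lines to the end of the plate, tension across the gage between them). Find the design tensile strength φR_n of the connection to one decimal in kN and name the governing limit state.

Bolt shear: A_b = π(27)²/4 = 572.56 mm². φR_n = 0.75 × 579 × 572.56 × 6 × 1 = 1491.8 kN.
Bearing (16 mm plate, F_u = 400 MPa): end bolts L_c = 53 − 30/2 = 38, R_n = min(1.2×38×16×400, 2.4×27×16×400) = 291.84 kN/bolt; interior L_c = 101 − 30 = 71, R_n = 414.72 kN/bolt. φR_n = 0.75 × (2×291.84 + 4×414.72) = 1681.9 kN.
Tension yield (gross): A_g = 203×16 = 3248 mm². φR_n = 0.90 × 250 × 3248 = 730.8 kN.
Block shear: shear path 2×[53+2×101] = 2×255 mm, A_gv = 8160, A_nv = 2×(255 − 2.5×32)×16 = 5600 mm²; tension across gage: (93 − 1×32)×16 = 976 mm². R_n = min(0.6×400×5600, 0.6×250×8160) + 1.0×400×976 = min(1344, 1224) + 390.4 = 1614.4 kN. φR_n = 0.75 × 1614.4 = 1210.8 kN.
Governing: min(1491.8, 1681.9, 730.8, 1210.8) = 730.8 kN → gross-section yield.

730.8 kN (gross-section yield governs)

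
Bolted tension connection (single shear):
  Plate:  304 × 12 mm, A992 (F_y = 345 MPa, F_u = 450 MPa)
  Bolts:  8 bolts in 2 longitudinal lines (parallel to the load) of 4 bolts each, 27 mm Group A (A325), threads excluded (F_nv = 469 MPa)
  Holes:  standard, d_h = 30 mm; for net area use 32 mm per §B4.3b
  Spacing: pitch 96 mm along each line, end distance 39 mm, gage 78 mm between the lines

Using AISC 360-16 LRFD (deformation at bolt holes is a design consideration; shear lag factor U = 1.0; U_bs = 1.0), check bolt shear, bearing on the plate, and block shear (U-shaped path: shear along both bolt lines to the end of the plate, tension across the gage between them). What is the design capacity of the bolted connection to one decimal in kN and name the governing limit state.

Bolt shear: A_b = π(27)²/4 = 572.56 mm². φR_n = 0.75 × 469 × 572.56 × 8 × 1 = 1611.2 kN.
Bearing (12 mm plate, F_u = 450 MPa): end bolts L_c = 39 − 30/2 = 24, R_n = min(1.2×24×12×450, 2.4×27×12×450) = 155.52 kN/bolt; interior L_c = 96 − 30 = 66, R_n = 349.92 kN/bolt. φR_n = 0.75 × (2×155.52 + 6×349.92) = 1807.9 kN.
Block shear: shear path 2×[39+3×96] = 2×327 mm, A_gv = 7848, A_nv = 2×(327 − 3.5×32)×12 = 5160 mm²; tension across gage: (78 − 1×32)×12 = 552 mm². R_n = min(0.6×450×5160, 0.6×345×7848) + 1.0×450×552 = min(1393.2, 1624.5) + 248.4 = 1641.6 kN. φR_n = 0.75 × 1641.6 = 1231.2 kN.
Governing: min(1611.2, 1807.9, 1231.2) = 1231.2 kN → block shear.

1231.2 kN (block shear governs)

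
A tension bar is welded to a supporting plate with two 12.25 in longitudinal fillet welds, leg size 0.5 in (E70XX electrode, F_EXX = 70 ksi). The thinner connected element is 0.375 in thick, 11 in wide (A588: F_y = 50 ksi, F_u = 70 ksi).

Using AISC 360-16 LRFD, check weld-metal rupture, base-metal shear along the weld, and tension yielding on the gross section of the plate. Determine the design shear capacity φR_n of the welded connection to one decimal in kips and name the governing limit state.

Weld metal: throat = 0.707×0.5 = 0.3535 in, L = 2×12.25 = 24.5 in. φR_n = 0.75 × 0.6 × 70 × 0.3535 × 24.5 = 272.8 kips.
Base metal shear (0.375 in plate): yield φR_n = 1.0×0.6×50×0.375×24.5 = 275.6 kips; rupture φR_n = 0.75×0.6×70×0.375×24.5 = 289.4 kips; take 275.6 kips (yield).
Tension yield (gross): A_g = 11×0.375 = 4.125 in². φR_n = 0.90 × 50 × 4.125 = 185.6 kips.
Governing: min(272.8, 275.6, 185.6) = 185.6 kips → gross-section yield.

185.6 kips (gross-section yield governs)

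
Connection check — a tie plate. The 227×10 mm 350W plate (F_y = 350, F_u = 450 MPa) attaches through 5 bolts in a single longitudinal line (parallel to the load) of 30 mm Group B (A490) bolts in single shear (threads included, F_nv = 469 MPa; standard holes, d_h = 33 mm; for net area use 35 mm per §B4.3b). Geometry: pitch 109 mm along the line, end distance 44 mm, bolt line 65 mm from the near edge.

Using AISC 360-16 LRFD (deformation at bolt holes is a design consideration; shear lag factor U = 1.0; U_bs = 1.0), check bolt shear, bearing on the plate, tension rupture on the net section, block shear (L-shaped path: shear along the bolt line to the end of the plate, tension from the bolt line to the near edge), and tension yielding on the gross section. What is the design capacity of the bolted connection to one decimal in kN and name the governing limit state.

648.0 kN (net-section rupture governs)

Bolt shear: A_b = π(30)²/4 = 706.86 mm². φR_n = 0.75 × 469 × 706.86 × 5 × 1 = 1243.2 kN.
Bearing (10 mm plate, F_u = 450 MPa): end bolts L_c = 44 − 33/2 = 27.5, R_n = min(1.2×27.5×10×450, 2.4×30×10×450) = 148.5 kN/bolt; interior L_c = 109 − 33 = 76, R_n = 324 kN/bolt. φR_n = 0.75 × (1×148.5 + 4×324) = 1083.4 kN.
Tension rupture (net): A_n = (227 − 1×35)×10 = 1920 mm² (U = 1.0, A_e = A_n). φR_n = 0.75 × 450 × 1920 = 648.0 kN.
Block shear: shear path 1×[44+4×109] = 1×480 mm, A_gv = 4800, A_nv = 1×(480 − 4.5×35)×10 = 3225 mm²; tension to near edge: (65 − 0.5×35)×10 = 475 mm². R_n = min(0.6×450×3225, 0.6×350×4800) + 1.0×450×475 = min(870.75, 1008) + 213.75 = 1084.5 kN. φR_n = 0.75 × 1084.5 = 813.4 kN.
Tension yield (gross): A_g = 227×10 = 2270 mm². φR_n = 0.90 × 350 × 2270 = 715.1 kN.
Governing: min(1243.2, 1083.4, 648.0, 813.4, 715.1) = 648.0 kN → net-section rupture.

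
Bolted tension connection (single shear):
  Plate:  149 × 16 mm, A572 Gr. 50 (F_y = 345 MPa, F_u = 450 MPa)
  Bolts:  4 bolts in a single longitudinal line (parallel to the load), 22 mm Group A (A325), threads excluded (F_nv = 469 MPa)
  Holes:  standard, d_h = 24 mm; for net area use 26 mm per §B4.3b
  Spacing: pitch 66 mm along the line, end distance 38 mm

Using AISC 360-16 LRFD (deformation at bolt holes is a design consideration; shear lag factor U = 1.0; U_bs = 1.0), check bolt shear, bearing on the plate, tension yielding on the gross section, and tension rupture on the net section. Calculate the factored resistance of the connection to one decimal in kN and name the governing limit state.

Bolt shear: A_b = π(22)²/4 = 380.13 mm². φR_n = 0.75 × 469 × 380.13 × 4 × 1 = 534.8 kN.
Bearing (16 mm plate, F_u = 450 MPa): end bolts L_c = 38 − 24/2 = 26, R_n = min(1.2×26×16×450, 2.4×22×16×450) = 224.64 kN/bolt; interior L_c = 66 − 24 = 42, R_n = 362.88 kN/bolt. φR_n = 0.75 × (1×224.64 + 3×362.88) = 985.0 kN.
Tension yield (gross): A_g = 149×16 = 2384 mm². φR_n = 0.90 × 345 × 2384 = 740.2 kN.
Tension rupture (net): A_n = (149 − 1×26)×16 = 1968 mm² (U = 1.0, A_e = A_n). φR_n = 0.75 × 450 × 1968 = 664.2 kN.
Governing: min(534.8, 985.0, 740.2, 664.2) = 534.8 kN → bolt shear.

534.8 kN (bolt shear governs)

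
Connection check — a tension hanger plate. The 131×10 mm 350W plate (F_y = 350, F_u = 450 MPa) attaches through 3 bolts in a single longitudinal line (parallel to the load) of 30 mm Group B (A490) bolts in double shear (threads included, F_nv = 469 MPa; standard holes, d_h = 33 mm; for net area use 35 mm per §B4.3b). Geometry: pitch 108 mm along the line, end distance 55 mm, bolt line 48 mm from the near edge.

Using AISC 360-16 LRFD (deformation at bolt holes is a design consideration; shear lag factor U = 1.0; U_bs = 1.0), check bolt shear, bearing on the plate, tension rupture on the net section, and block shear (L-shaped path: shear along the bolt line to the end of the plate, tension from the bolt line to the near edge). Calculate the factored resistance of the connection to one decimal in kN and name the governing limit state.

324.0 kN (net-section rupture governs)

Bolt shear: A_b = π(30)²/4 = 706.86 mm². φR_n = 0.75 × 469 × 706.86 × 3 × 2 = 1491.8 kN.
Bearing (10 mm plate, F_u = 450 MPa): end bolts L_c = 55 − 33/2 = 38.5, R_n = min(1.2×38.5×10×450, 2.4×30×10×450) = 207.9 kN/bolt; interior L_c = 108 − 33 = 75, R_n = 324 kN/bolt. φR_n = 0.75 × (1×207.9 + 2×324) = 641.9 kN.
Tension rupture (net): A_n = (131 − 1×35)×10 = 960 mm² (U = 1.0, A_e = A_n). φR_n = 0.75 × 450 × 960 = 324.0 kN.
Block shear: shear path 1×[55+2×108] = 1×271 mm, A_gv = 2710, A_nv = 1×(271 − 2.5×35)×10 = 1835 mm²; tension to near edge: (48 − 0.5×35)×10 = 305 mm². R_n = min(0.6×450×1835, 0.6×350×2710) + 1.0×450×305 = min(495.45, 569.1) + 137.25 = 632.7 kN. φR_n = 0.75 × 632.7 = 474.5 kN.
Governing: min(1491.8, 641.9, 324.0, 474.5) = 324.0 kN → net-section rupture.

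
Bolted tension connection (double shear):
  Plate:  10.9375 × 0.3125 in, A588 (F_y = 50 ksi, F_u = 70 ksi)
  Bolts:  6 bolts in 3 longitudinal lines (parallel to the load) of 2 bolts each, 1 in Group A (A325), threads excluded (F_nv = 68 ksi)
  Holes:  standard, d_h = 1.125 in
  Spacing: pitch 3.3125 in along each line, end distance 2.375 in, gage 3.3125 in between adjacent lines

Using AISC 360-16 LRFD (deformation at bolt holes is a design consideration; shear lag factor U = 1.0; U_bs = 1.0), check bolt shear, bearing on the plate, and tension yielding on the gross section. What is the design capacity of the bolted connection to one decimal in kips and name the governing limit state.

Bolt shear: A_b = π(1)²/4 = 0.7854 in². φR_n = 0.75 × 68 × 0.7854 × 6 × 2 = 480.7 kips.
Bearing (0.3125 in plate, F_u = 70 ksi): end bolts L_c = 2.375 − 1.125/2 = 1.8125, R_n = min(1.2×1.8125×0.3125×70, 2.4×1×0.3125×70) = 47.578 kips/bolt; interior L_c = 3.3125 − 1.125 = 2.1875, R_n = 52.5 kips/bolt. φR_n = 0.75 × (3×47.578 + 3×52.5) = 225.2 kips.
Tension yield (gross): A_g = 10.9375×0.3125 = 3.418 in². φR_n = 0.90 × 50 × 3.418 = 153.8 kips.
Governing: min(480.7, 225.2, 153.8) = 153.8 kips → gross-section yield.

153.8 kips (gross-section yield governs)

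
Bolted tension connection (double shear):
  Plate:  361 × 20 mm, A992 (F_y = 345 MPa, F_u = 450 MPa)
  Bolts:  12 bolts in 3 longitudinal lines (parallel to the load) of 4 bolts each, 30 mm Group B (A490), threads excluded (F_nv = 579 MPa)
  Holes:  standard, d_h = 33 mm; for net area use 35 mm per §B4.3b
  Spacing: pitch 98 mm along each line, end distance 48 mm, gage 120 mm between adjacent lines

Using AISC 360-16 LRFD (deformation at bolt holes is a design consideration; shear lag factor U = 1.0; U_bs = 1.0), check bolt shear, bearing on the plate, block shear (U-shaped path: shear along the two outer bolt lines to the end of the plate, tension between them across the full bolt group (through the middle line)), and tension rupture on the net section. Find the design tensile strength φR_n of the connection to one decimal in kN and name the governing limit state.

Bolt shear: A_b = π(30)²/4 = 706.86 mm². φR_n = 0.75 × 579 × 706.86 × 12 × 2 = 7366.9 kN.
Bearing (20 mm plate, F_u = 450 MPa): end bolts L_c = 48 − 33/2 = 31.5, R_n = min(1.2×31.5×20×450, 2.4×30×20×450) = 340.2 kN/bolt; interior L_c = 98 − 33 = 65, R_n = 648 kN/bolt. φR_n = 0.75 × (3×340.2 + 9×648) = 5139.5 kN.
Block shear: shear path 2×[48+3×98] = 2×342 mm, A_gv = 13680, A_nv = 2×(342 − 3.5×35)×20 = 8780 mm²; tension across gage: (240 − 2×35)×20 = 3400 mm². R_n = min(0.6×450×8780, 0.6×345×13680) + 1.0×450×3400 = min(2370.6, 2831.8) + 1530 = 3900.6 kN. φR_n = 0.75 × 3900.6 = 2925.5 kN.
Tension rupture (net): A_n = (361 − 3×35)×20 = 5120 mm² (U = 1.0, A_e = A_n). φR_n = 0.75 × 450 × 5120 = 1728.0 kN.
Governing: min(7366.9, 5139.5, 2925.5, 1728.0) = 1728.0 kN → net-section rupture.

1728.0 kN (net-section rupture governs)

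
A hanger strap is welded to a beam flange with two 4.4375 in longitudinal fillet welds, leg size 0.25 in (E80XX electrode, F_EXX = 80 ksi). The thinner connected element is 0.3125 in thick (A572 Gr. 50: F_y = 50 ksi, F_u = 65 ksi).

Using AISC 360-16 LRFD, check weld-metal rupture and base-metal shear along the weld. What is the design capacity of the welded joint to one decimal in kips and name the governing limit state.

56.5 kips (weld metal governs)

Weld metal: throat = 0.707×0.25 = 0.17675 in, L = 2×4.4375 = 8.875 in. φR_n = 0.75 × 0.6 × 80 × 0.17675 × 8.875 = 56.5 kips.
Base metal shear (0.3125 in plate): yield φR_n = 1.0×0.6×50×0.3125×8.875 = 83.2 kips; rupture φR_n = 0.75×0.6×65×0.3125×8.875 = 81.1 kips; take 81.1 kips (rupture).
Governing: min(56.5, 81.1) = 56.5 kips → weld metal.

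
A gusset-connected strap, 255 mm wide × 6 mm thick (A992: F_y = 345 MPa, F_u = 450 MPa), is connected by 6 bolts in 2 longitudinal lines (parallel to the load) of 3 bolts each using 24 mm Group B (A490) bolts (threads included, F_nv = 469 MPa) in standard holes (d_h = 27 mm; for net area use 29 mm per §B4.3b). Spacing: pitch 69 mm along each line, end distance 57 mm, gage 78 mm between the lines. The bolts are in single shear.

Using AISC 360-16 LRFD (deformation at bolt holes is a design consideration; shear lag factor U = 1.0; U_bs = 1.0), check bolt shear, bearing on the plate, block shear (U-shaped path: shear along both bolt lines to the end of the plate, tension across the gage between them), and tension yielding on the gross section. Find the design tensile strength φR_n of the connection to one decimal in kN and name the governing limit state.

Bolt shear: A_b = π(24)²/4 = 452.39 mm². φR_n = 0.75 × 469 × 452.39 × 6 × 1 = 954.8 kN.
Bearing (6 mm plate, F_u = 450 MPa): end bolts L_c = 57 − 27/2 = 43.5, R_n = min(1.2×43.5×6×450, 2.4×24×6×450) = 140.94 kN/bolt; interior L_c = 69 − 27 = 42, R_n = 136.08 kN/bolt. φR_n = 0.75 × (2×140.94 + 4×136.08) = 619.7 kN.
Block shear: shear path 2×[57+2×69] = 2×195 mm, A_gv = 2340, A_nv = 2×(195 − 2.5×29)×6 = 1470 mm²; tension across gage: (78 − 1×29)×6 = 294 mm². R_n = min(0.6×450×1470, 0.6×345×2340) + 1.0×450×294 = min(396.9, 484.38) + 132.3 = 529.2 kN. φR_n = 0.75 × 529.2 = 396.9 kN.
Tension yield (gross): A_g = 255×6 = 1530 mm². φR_n = 0.90 × 345 × 1530 = 475.1 kN.
Governing: min(954.8, 619.7, 396.9, 475.1) = 396.9 kN → block shear.

396.9 kN (block shear governs)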